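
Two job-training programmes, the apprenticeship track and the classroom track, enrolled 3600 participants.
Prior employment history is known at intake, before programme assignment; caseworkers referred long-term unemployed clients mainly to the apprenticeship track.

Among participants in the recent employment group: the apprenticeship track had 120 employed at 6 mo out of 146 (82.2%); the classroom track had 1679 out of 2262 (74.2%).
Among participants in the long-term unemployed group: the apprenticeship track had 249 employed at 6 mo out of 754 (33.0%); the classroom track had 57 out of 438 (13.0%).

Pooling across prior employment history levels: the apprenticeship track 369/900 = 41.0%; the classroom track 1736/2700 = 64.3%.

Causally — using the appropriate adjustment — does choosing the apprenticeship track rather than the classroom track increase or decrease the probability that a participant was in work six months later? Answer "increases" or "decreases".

Within every prior employment history level the apprenticeship track has the higher rate, yet pooled the classroom track does — Simpson's reversal.
Since prior employment history is a pre-existing factor (not a product of the programme) and it affects the outcome on its own, it is a confounder. The stratified rates, not the pooled rate, identify the causal effect.
Within each level — recent employment: 82.2% vs 74.2%; long-term unemployed: 33.0% vs 13.0% — the apprenticeship track is higher every time.

increases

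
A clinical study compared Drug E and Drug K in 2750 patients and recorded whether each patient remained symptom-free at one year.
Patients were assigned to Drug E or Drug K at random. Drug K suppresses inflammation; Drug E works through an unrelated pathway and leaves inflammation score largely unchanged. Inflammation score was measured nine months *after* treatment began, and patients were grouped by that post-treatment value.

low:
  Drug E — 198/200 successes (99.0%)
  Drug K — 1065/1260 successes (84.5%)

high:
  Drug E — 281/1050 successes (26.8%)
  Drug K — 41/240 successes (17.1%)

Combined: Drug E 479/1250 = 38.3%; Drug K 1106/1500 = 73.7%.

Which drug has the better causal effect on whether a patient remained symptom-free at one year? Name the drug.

Because the drug influences inflammation score, inflammation score is a post-treatment mediator, not a confounder. Stratifying on it would bias the estimate; the causal effect is the crude pooled difference.
Pooled: Drug E 38.3% vs Drug K 73.7%; Drug K is higher overall.

Drug K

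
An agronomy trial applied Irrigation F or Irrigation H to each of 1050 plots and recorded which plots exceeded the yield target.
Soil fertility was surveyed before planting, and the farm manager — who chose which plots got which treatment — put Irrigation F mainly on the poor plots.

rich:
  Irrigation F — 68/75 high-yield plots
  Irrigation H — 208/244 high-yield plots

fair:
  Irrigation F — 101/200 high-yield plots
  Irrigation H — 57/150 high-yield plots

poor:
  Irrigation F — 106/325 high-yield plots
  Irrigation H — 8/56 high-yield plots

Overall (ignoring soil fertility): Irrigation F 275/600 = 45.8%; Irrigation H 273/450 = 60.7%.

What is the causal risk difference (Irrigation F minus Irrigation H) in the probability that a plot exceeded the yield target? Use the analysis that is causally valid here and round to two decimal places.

Soil fertility differs across irrigations for reasons unrelated to any effect of the irrigation itself, and it separately predicts the outcome — a classic confounder. We must compare within soil fertility levels.
Adjusting over the population distribution of soil fertility: 0.304·(0.907−0.852) + 0.333·(0.505−0.380) + 0.363·(0.326−0.143) = +0.125.

+0.12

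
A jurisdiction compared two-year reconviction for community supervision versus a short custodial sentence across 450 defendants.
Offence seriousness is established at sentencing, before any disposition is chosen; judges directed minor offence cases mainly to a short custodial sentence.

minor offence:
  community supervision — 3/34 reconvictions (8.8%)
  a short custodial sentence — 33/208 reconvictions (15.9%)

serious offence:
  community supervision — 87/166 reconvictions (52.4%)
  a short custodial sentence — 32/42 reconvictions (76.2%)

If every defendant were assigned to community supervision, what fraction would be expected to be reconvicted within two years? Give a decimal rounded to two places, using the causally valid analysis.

The stratified and pooled comparisons disagree (community supervision wins within each offence seriousness; a short custodial sentence wins overall), so the answer turns on the causal role of offence seriousness.
Offence seriousness satisfies the back-door criterion: it is not a descendant of the disposition, and it blocks the spurious path from disposition to outcome. Adjusting for it (i.e., using the within-offence seriousness rates) gives the causal effect.
Standardising community supervision to the population offence seriousness mix: 0.538·3/34 + 0.462·87/166 = 0.290.

0.29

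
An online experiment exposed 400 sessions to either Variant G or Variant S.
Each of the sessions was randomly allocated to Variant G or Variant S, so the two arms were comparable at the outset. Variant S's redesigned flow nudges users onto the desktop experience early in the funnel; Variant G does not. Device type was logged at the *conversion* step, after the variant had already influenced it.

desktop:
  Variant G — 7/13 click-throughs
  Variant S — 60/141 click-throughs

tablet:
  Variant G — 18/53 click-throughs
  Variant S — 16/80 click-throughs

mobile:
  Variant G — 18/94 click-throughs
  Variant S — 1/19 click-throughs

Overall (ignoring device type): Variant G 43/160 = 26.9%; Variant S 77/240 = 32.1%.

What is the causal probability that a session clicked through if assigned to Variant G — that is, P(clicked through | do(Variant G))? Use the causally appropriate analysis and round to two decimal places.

The device type-specific comparison favours Variant G throughout, but the pooled figures favour Variant S. The question is whether to condition on device type.
Device type is recorded after the variant and is itself shifted by it — it sits on the causal path from variant to outcome. Conditioning on a mediator would strip out part of the effect we want; the pooled comparison gives the total causal effect.
So P(outcome | do(Variant G)) is just the pooled rate for Variant G: 43/160 = 0.269.

0.27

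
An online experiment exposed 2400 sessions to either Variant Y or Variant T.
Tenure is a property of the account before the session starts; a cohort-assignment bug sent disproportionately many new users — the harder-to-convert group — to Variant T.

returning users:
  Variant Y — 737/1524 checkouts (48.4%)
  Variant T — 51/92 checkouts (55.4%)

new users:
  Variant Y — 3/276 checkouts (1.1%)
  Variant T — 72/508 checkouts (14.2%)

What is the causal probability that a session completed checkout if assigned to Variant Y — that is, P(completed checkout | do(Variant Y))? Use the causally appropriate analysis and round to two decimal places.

0.33

User tenure is set before the variant has any effect — it is not caused by the variant — and it independently drives the outcome. That makes it a confounder, so the causal comparison is within user tenure levels.
Standardising Variant Y to the population user tenure mix: 0.673·737/1524 + 0.327·3/276 = 0.329.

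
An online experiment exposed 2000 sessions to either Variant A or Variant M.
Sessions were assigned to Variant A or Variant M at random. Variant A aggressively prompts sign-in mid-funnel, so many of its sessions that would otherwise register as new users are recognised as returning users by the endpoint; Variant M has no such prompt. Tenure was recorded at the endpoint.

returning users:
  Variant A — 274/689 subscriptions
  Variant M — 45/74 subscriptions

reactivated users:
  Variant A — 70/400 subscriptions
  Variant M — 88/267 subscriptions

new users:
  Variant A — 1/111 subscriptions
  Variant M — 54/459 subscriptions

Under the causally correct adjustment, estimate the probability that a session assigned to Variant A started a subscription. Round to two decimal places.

The user tenure-specific comparison favours Variant M throughout, but the pooled figures favour Variant A. The question is whether to condition on user tenure.
The distribution of user tenure is itself part of what the variant does — it is an intermediate outcome. Holding it fixed would remove that part of the effect; the total effect is the pooled difference.
So P(outcome | do(Variant A)) is just the pooled rate for Variant A: 345/1200 = 0.287.

0.29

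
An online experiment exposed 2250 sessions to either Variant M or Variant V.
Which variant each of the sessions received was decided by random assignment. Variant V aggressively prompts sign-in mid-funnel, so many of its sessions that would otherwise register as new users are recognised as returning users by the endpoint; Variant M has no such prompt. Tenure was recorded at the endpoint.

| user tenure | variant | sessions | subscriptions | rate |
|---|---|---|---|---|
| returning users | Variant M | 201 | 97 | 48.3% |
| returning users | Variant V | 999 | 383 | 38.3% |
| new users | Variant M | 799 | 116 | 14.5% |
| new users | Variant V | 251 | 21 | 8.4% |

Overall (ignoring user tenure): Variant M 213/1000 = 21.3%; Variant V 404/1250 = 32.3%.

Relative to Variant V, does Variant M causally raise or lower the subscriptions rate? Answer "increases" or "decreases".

decreases

The stratified and pooled comparisons disagree (Variant M wins within each user tenure; Variant V wins overall), so the answer turns on the causal role of user tenure.
Stratifying would compare variants among sessions the variants themselves sorted into user tenure groups — a form of selection on an intermediate. The unconditioned pooled rates give the total causal effect.
Pooled: Variant M 21.3% vs Variant V 32.3%; Variant V is higher overall.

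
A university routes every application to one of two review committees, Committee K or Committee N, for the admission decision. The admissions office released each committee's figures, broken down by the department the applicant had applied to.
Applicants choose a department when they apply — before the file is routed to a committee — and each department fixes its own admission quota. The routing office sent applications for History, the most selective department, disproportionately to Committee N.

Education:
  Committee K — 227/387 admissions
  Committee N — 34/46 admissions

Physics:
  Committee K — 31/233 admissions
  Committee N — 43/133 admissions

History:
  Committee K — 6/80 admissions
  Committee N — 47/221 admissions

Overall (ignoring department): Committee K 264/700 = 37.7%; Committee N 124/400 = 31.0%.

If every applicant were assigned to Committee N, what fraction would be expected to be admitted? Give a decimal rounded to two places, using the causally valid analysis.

0.46

The stratified and pooled comparisons disagree (Committee N wins within each department; Committee K wins overall), so the answer turns on the causal role of department.
Nothing the review committee does changes department; the imbalance is an allocation artefact. With department also predicting the outcome, the pooled figure is confounded, and the within-stratum comparison is the causal one.
Standardising Committee N to the population department mix: 0.394·34/46 + 0.333·43/133 + 0.274·47/221 = 0.457.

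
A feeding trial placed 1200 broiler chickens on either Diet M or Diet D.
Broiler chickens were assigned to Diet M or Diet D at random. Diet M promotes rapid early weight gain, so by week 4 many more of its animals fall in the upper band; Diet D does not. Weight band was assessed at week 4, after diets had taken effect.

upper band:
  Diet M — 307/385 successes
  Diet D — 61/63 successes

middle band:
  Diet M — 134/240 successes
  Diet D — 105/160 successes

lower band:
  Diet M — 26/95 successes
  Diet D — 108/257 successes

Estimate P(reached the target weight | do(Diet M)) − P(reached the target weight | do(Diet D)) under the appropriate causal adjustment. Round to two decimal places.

+0.08

The stratified and pooled comparisons disagree (Diet D wins within each week-4 weight band; Diet M wins overall), so the answer turns on the causal role of week-4 weight band.
Stratifying would compare diets among broiler chickens the diets themselves sorted into week-4 weight band groups — a form of selection on an intermediate. The unconditioned pooled rates give the total causal effect.
The causal difference is the pooled difference: 0.649 − 0.571 = +0.078.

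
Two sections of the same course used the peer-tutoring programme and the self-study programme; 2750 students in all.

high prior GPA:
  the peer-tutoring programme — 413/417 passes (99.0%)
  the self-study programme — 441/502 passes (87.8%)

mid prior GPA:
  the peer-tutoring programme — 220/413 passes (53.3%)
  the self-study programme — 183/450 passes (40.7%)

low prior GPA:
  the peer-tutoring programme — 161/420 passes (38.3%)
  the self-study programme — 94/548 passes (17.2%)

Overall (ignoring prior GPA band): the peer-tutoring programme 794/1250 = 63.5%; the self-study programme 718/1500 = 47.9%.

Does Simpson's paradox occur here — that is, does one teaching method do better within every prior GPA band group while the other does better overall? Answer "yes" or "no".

Within each prior GPA band level (high prior GPA 99.0% vs 87.8%; mid prior GPA 53.3% vs 40.7%; low prior GPA 38.3% vs 17.2%), the peer-tutoring programme has the higher rate every time. Pooled: 63.5% vs 47.9% — the peer-tutoring programme has the higher rate overall. They agree.

no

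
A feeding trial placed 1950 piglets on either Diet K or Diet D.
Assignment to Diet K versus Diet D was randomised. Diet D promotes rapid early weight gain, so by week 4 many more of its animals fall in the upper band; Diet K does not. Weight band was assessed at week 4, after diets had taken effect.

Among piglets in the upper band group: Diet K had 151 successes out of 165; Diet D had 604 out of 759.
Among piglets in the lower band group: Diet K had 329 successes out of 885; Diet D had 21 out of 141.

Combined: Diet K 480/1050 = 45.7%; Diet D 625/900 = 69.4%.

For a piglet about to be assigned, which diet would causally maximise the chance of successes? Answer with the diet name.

The distribution of week-4 weight band is itself part of what the diet does — it is an intermediate outcome. Holding it fixed would remove that part of the effect; the total effect is the pooled difference.
Pooled: Diet K 45.7% vs Diet D 69.4%; Diet D is higher overall.

Diet D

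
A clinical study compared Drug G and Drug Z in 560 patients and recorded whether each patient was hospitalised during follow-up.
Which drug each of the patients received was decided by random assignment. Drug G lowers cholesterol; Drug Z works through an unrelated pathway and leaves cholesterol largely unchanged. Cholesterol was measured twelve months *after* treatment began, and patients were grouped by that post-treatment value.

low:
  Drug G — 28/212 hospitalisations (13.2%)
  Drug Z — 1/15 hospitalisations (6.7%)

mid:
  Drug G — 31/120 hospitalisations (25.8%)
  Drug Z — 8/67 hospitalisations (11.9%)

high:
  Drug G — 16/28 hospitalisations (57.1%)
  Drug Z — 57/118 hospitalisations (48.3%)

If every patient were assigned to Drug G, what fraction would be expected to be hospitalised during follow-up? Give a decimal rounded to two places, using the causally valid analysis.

Drug Z is lower inside every cholesterol stratum but Drug G is lower in aggregate. Whether to stratify depends on how cholesterol relates to the drug.
Cholesterol lies on the pathway drug → cholesterol → outcome, so adjusting for it blocks the indirect effect. For the total causal effect of drug, use the unadjusted pooled rates.
So P(outcome | do(Drug G)) is just the pooled rate for Drug G: 75/360 = 0.208.

0.21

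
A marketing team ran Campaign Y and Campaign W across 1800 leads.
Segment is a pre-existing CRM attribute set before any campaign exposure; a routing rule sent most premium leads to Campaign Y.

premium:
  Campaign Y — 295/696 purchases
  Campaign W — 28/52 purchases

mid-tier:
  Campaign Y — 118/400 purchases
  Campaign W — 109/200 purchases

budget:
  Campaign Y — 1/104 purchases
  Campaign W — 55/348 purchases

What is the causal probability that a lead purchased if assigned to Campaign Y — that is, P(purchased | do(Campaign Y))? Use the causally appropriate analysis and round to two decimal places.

0.28

Within every customer segment level Campaign W has the higher rate, yet pooled Campaign Y does — Simpson's reversal.
Since customer segment is a pre-existing factor (not a product of the campaign) and it affects the outcome on its own, it is a confounder. The stratified rates, not the pooled rate, identify the causal effect.
Standardising Campaign Y to the population customer segment mix: 0.416·295/696 + 0.333·118/400 + 0.251·1/104 = 0.277.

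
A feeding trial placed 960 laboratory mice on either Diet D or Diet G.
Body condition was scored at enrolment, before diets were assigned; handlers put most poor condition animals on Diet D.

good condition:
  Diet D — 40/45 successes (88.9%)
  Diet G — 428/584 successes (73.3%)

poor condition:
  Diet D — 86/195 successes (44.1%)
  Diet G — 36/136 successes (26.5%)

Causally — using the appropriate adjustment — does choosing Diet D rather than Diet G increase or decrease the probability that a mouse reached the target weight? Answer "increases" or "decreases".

increases

Diet D is higher inside every starting body condition stratum but Diet G is higher in aggregate. Whether to stratify depends on how starting body condition relates to the diet.
Starting body condition satisfies the back-door criterion: it is not a descendant of the diet, and it blocks the spurious path from diet to outcome. Adjusting for it (i.e., using the within-starting body condition rates) gives the causal effect.
Within each level — good condition: 88.9% vs 73.3%; poor condition: 44.1% vs 26.5% — Diet D is higher every time.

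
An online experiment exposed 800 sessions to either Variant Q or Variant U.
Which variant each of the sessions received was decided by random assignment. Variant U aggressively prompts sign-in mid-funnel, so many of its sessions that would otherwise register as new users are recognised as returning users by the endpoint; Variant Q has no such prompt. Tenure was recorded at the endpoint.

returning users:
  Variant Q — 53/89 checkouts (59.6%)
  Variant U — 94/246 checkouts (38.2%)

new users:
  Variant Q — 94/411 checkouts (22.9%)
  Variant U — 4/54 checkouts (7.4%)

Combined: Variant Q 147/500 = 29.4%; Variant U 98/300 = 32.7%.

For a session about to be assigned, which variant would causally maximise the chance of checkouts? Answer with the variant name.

The user tenure-specific comparison favours Variant Q throughout, but the pooled figures favour Variant U. The question is whether to condition on user tenure.
Because the variant influences user tenure, user tenure is a post-treatment mediator, not a confounder. Stratifying on it would bias the estimate; the causal effect is the crude pooled difference.
Pooled: Variant Q 29.4% vs Variant U 32.7%; Variant U is higher overall.

Variant U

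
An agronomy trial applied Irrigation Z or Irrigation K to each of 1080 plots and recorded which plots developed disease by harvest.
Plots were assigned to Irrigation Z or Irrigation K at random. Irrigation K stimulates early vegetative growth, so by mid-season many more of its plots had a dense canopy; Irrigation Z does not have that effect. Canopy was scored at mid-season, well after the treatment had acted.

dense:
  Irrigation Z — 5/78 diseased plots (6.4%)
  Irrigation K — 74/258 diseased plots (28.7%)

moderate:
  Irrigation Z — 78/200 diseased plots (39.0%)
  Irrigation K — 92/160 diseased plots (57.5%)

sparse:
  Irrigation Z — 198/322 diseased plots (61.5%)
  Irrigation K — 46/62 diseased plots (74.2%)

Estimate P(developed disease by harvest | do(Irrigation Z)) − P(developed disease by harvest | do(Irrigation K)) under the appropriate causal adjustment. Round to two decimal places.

The distribution of mid-season canopy is itself part of what the irrigation does — it is an intermediate outcome. Holding it fixed would remove that part of the effect; the total effect is the pooled difference.
The causal difference is the pooled difference: 0.468 − 0.442 = +0.027.

+0.03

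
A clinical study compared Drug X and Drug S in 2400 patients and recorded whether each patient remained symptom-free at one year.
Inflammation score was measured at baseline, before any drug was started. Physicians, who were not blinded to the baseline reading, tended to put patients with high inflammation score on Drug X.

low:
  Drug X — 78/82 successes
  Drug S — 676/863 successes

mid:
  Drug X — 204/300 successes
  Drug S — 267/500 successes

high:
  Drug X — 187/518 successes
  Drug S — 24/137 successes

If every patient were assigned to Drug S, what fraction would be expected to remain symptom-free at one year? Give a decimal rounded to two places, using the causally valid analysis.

The inflammation score-specific comparison favours Drug X throughout, but the pooled figures favour Drug S. The question is whether to condition on inflammation score.
Inflammation score satisfies the back-door criterion: it is not a descendant of the drug, and it blocks the spurious path from drug to outcome. Adjusting for it (i.e., using the within-inflammation score rates) gives the causal effect.
Standardising Drug S to the population inflammation score mix: 0.394·676/863 + 0.333·267/500 + 0.273·24/137 = 0.534.

0.53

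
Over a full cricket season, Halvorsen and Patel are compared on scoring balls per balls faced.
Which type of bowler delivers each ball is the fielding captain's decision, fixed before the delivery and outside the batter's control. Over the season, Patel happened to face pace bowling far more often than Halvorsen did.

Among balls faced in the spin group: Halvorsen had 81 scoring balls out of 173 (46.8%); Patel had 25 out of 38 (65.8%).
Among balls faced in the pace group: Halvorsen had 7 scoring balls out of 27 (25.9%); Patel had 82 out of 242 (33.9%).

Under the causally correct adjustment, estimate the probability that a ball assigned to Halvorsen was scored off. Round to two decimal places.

0.35

Nothing the player does changes bowling type; the imbalance is an allocation artefact. With bowling type also predicting the outcome, the pooled figure is confounded, and the within-stratum comparison is the causal one.
Standardising Halvorsen to the population bowling type mix: 0.440·81/173 + 0.560·7/27 = 0.351.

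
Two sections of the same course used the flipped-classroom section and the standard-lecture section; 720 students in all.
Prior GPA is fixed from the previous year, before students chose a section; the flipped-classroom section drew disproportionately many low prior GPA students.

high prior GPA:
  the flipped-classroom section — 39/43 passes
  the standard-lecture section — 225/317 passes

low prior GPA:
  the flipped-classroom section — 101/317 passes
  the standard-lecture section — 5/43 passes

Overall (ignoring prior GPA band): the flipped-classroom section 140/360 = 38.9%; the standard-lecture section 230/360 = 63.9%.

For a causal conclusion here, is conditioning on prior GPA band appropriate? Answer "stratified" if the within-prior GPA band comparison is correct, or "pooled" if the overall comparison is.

stratified

Prior GPA band is set before the teaching method has any effect — it is not caused by the teaching method — and it independently drives the outcome. That makes it a confounder, so the causal comparison is within prior GPA band levels.
Within each level — high prior GPA: 90.7% vs 71.0%; low prior GPA: 31.9% vs 11.6% — the flipped-classroom section is higher every time.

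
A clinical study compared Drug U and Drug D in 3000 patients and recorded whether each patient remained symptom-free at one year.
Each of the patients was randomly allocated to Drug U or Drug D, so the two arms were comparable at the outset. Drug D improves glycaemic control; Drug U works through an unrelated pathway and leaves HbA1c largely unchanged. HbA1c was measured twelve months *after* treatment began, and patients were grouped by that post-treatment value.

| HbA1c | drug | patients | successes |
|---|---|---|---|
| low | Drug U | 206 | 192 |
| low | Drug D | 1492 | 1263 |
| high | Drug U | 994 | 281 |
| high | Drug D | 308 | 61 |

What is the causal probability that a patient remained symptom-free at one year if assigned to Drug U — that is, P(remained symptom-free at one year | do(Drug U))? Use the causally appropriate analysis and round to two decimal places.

0.39

Within every HbA1c level Drug U has the higher rate, yet pooled Drug D does — Simpson's reversal.
HbA1c lies on the pathway drug → HbA1c → outcome, so adjusting for it blocks the indirect effect. For the total causal effect of drug, use the unadjusted pooled rates.
So P(outcome | do(Drug U)) is just the pooled rate for Drug U: 473/1200 = 0.394.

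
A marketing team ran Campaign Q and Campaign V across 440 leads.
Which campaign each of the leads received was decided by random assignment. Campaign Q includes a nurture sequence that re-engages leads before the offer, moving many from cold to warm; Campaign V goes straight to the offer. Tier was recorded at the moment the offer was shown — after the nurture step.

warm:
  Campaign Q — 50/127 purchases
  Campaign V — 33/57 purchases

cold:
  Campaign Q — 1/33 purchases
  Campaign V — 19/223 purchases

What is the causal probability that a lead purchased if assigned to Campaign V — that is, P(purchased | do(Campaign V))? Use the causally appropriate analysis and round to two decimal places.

0.19

The engagement tier-specific comparison favours Campaign V throughout, but the pooled figures favour Campaign Q. The question is whether to condition on engagement tier.
Engagement tier here is a post-treatment variable shaped by the campaign; conditioning on it would introduce bias rather than remove it. The overall comparison is the causal one.
So P(outcome | do(Campaign V)) is just the pooled rate for Campaign V: 52/280 = 0.186.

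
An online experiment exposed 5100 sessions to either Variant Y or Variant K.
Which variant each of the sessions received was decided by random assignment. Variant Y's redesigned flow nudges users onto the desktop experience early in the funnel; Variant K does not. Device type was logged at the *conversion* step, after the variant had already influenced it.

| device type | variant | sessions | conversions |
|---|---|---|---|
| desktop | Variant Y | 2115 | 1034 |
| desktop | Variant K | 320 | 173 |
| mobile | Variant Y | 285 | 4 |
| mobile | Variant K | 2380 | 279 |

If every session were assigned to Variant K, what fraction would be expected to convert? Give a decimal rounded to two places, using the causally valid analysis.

The device type-specific comparison favours Variant K throughout, but the pooled figures favour Variant Y. The question is whether to condition on device type.
Device type lies on the pathway variant → device type → outcome, so adjusting for it blocks the indirect effect. For the total causal effect of variant, use the unadjusted pooled rates.
So P(outcome | do(Variant K)) is just the pooled rate for Variant K: 452/2700 = 0.167.

0.17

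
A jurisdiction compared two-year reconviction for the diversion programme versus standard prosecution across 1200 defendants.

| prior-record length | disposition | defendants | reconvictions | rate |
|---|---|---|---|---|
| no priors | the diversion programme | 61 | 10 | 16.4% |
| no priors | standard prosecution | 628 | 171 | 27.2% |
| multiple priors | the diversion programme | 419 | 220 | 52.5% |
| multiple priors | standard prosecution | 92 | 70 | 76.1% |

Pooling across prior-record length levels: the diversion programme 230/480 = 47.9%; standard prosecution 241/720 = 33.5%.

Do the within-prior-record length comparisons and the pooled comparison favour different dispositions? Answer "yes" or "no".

yes

Within each prior-record length level (no priors 16.4% vs 27.2%; multiple priors 52.5% vs 76.1%), the diversion programme has the lower rate every time. Pooled: 47.9% vs 33.5% — standard prosecution has the lower rate overall. The two comparisons disagree.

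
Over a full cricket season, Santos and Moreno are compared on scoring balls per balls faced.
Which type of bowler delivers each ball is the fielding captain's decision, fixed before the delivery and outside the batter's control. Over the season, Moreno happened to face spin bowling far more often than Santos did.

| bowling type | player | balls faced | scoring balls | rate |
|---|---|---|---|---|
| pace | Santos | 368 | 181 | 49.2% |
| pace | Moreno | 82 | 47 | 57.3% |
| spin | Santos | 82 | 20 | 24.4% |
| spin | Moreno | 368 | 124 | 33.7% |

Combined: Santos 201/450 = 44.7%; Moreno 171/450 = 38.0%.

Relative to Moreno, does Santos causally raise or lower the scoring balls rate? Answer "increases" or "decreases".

Here bowling type is a common cause — it drives both which player a case falls under and the outcome. The crude comparison mixes populations; the stratum-specific rates are the causally relevant ones.
Within each level — pace: 49.2% vs 57.3%; spin: 24.4% vs 33.7% — Moreno is higher every time.

decreases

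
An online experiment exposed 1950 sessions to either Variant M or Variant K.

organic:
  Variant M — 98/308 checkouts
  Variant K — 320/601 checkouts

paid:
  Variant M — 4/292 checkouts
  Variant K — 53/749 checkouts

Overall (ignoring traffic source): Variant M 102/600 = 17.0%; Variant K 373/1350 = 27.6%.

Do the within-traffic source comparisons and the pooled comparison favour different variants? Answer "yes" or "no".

no

Within each traffic source level (organic 31.8% vs 53.2%; paid 1.4% vs 7.1%), Variant K has the higher rate every time. Pooled: 17.0% vs 27.6% — Variant K has the higher rate overall. They agree.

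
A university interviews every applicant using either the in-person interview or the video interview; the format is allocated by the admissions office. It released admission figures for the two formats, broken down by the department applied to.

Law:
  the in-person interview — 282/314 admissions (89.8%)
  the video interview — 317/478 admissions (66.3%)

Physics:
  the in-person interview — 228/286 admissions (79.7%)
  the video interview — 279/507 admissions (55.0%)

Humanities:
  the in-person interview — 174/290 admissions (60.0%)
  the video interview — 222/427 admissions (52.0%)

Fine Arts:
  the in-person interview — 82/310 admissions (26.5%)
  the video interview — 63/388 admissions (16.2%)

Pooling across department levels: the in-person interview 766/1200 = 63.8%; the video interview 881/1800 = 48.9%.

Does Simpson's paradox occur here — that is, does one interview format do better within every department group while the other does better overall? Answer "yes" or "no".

no

Within each department level (Law 89.8% vs 66.3%; Physics 79.7% vs 55.0%; Humanities 60.0% vs 52.0%; Fine Arts 26.5% vs 16.2%), the in-person interview has the higher rate every time. Pooled: 63.8% vs 48.9% — the in-person interview has the higher rate overall. They agree.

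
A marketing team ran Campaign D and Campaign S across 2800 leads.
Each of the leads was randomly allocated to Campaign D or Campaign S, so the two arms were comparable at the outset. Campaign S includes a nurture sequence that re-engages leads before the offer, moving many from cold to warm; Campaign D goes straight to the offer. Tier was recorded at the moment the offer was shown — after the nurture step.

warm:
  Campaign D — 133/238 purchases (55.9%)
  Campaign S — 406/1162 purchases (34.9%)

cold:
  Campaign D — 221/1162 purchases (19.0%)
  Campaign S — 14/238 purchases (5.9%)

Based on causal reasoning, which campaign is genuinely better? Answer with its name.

The distribution of engagement tier is itself part of what the campaign does — it is an intermediate outcome. Holding it fixed would remove that part of the effect; the total effect is the pooled difference.
Pooled: Campaign D 25.3% vs Campaign S 30.0%; Campaign S is higher overall.

Campaign S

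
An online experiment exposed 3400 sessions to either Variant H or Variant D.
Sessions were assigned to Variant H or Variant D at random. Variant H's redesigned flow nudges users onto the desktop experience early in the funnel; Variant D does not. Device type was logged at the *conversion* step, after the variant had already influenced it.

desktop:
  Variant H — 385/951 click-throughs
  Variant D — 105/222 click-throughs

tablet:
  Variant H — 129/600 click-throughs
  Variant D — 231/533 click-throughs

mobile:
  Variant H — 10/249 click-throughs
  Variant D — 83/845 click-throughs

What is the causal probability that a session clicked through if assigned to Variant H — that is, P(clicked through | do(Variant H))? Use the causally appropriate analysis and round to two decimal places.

0.29

Stratifying would compare variants among sessions the variants themselves sorted into device type groups — a form of selection on an intermediate. The unconditioned pooled rates give the total causal effect.
So P(outcome | do(Variant H)) is just the pooled rate for Variant H: 524/1800 = 0.291.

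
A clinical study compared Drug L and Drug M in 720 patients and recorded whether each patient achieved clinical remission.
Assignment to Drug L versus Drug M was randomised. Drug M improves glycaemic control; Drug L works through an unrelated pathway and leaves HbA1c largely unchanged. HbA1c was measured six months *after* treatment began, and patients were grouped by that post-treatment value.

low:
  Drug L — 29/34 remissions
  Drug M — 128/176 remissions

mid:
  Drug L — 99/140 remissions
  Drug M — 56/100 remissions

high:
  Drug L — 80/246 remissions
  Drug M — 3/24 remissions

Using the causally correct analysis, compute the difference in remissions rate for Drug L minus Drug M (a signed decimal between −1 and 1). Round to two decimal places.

-0.13

HbA1c is recorded after the drug and is itself shifted by it — it sits on the causal path from drug to outcome. Conditioning on a mediator would strip out part of the effect we want; the pooled comparison gives the total causal effect.
The causal difference is the pooled difference: 0.495 − 0.623 = -0.128.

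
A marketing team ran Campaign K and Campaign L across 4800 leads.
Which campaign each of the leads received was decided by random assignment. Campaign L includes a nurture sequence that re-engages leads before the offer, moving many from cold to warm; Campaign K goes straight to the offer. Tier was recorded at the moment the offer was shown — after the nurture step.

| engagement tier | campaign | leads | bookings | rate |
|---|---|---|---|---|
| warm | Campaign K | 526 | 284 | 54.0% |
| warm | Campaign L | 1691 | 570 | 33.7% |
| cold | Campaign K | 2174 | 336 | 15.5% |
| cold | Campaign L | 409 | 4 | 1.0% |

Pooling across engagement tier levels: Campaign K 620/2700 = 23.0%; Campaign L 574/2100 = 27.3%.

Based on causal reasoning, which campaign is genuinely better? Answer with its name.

Campaign K is higher inside every engagement tier stratum but Campaign L is higher in aggregate. Whether to stratify depends on how engagement tier relates to the campaign.
Because the campaign influences engagement tier, engagement tier is a post-treatment mediator, not a confounder. Stratifying on it would bias the estimate; the causal effect is the crude pooled difference.
Pooled: Campaign K 23.0% vs Campaign L 27.3%; Campaign L is higher overall.

Campaign L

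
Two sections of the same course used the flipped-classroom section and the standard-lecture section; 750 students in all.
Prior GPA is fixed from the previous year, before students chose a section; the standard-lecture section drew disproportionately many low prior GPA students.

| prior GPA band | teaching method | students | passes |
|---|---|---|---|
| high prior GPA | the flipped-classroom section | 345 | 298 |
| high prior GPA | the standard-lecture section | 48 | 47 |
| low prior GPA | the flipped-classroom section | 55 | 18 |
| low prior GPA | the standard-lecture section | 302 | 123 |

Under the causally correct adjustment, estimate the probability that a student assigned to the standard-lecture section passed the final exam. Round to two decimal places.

the standard-lecture section is higher inside every prior GPA band stratum but the flipped-classroom section is higher in aggregate. Whether to stratify depends on how prior GPA band relates to the teaching method.
Prior GPA band is set before the teaching method has any effect — it is not caused by the teaching method — and it independently drives the outcome. That makes it a confounder, so the causal comparison is within prior GPA band levels.
Standardising the standard-lecture section to the population prior GPA band mix: 0.524·47/48 + 0.476·123/302 = 0.707.

0.71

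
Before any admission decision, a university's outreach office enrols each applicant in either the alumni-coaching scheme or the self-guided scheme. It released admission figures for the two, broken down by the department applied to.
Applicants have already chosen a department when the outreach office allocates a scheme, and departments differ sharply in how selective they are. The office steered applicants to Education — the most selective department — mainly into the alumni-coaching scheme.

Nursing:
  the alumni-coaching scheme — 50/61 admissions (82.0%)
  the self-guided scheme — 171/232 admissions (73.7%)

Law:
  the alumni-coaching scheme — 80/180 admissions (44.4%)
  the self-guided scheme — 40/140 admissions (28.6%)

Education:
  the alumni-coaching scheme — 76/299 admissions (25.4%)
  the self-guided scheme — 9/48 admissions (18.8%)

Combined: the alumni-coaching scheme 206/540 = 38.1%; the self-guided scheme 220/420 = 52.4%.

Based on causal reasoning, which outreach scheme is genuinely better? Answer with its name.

Department differs across outreach schemes for reasons unrelated to any effect of the outreach scheme itself, and it separately predicts the outcome — a classic confounder. We must compare within department levels.
Within each level — Nursing: 82.0% vs 73.7%; Law: 44.4% vs 28.6%; Education: 25.4% vs 18.8% — the alumni-coaching scheme is higher every time.

the alumni-coaching scheme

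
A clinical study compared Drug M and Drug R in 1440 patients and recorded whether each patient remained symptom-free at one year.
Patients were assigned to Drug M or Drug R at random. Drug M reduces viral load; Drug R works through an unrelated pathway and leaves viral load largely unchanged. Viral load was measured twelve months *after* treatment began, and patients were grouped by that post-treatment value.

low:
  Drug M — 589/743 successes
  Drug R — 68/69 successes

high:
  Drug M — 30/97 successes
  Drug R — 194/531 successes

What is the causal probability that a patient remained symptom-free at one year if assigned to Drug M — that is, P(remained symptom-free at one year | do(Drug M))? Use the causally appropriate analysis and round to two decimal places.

0.74

The distribution of viral load is itself part of what the drug does — it is an intermediate outcome. Holding it fixed would remove that part of the effect; the total effect is the pooled difference.
So P(outcome | do(Drug M)) is just the pooled rate for Drug M: 619/840 = 0.737.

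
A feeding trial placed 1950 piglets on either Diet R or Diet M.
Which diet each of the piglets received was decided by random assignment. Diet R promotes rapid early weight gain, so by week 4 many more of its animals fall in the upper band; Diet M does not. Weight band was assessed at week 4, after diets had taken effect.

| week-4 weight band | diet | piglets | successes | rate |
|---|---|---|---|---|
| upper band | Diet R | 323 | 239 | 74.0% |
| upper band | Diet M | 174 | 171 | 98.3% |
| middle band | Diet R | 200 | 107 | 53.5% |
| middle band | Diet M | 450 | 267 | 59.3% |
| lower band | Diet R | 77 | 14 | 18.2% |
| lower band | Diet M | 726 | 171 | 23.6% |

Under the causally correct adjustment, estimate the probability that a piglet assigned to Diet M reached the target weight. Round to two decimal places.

The stratified and pooled comparisons disagree (Diet M wins within each week-4 weight band; Diet R wins overall), so the answer turns on the causal role of week-4 weight band.
Week-4 weight band is downstream of the diet. One should not condition on a consequence of treatment, so the overall rates are the right comparison.
So P(outcome | do(Diet M)) is just the pooled rate for Diet M: 609/1350 = 0.451.

0.45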